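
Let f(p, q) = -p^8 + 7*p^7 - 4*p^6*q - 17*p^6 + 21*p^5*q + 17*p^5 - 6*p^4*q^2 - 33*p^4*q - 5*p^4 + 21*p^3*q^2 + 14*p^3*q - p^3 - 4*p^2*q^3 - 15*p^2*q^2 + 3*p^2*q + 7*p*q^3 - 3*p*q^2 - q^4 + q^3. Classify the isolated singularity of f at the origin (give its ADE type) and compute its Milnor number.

Type E_{7}, Milnor number mu = 7.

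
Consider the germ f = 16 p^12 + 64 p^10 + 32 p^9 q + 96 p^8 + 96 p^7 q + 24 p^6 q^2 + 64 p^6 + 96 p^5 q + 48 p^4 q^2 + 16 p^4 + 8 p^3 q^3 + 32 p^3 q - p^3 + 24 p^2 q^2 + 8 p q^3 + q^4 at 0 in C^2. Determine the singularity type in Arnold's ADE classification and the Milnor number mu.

Type E_{6}, Milnor number mu = 6.

The Hessian of f at 0 has rank 0. Corank 2; j^3 = -p^3 is a perfect cube, so E-series; the 4-jet and mu = 6 give E_6.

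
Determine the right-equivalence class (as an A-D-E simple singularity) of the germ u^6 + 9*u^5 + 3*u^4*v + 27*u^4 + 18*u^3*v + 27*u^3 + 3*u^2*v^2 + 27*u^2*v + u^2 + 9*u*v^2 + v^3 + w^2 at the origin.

The Hessian of f at 0 has rank 2. Corank 1: A-series; mu = 2 gives A_2.

A2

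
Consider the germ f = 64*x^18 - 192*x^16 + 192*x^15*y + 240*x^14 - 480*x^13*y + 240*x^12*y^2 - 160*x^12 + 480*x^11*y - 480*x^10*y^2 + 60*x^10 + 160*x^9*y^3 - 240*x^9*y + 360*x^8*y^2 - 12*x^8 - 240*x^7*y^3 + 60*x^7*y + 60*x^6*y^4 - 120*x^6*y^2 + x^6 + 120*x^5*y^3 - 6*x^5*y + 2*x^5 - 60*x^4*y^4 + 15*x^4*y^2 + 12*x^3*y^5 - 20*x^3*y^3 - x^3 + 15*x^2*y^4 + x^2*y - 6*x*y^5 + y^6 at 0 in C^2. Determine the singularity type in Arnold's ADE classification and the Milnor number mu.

The Hessian of f at 0 has rank 0. Corank 2; j^3 = -x^2*(x - y) has shape L^2 M (L != M), so D-series; mu = 7 gives D_7.

Type D_{7}, Milnor number mu = 7.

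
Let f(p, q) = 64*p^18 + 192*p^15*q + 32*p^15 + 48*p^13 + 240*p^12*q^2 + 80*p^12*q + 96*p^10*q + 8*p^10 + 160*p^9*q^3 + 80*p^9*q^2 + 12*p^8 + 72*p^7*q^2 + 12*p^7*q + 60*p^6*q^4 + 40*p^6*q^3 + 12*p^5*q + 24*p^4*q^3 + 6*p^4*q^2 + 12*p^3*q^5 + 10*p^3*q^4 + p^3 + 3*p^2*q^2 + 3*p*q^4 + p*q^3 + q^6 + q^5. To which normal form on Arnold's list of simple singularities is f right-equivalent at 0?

E_{7}

The Hessian of f at 0 is [[0, 0], [0, 0]] with rank 0, so corank 2. A Groebner basis of the Jacobian ideal J(f) in C{p,q} is {-p^2 + q^4 - q^3/3, p^3, p^2*q + p^2/3 + q^3/9, p^2 + p*q^2 + q^3/3}; counting standard monomials gives mu = 7. Corank 2; j^3 = p^3 is a perfect cube, so E-series; the 4-jet and mu = 7 give E_7.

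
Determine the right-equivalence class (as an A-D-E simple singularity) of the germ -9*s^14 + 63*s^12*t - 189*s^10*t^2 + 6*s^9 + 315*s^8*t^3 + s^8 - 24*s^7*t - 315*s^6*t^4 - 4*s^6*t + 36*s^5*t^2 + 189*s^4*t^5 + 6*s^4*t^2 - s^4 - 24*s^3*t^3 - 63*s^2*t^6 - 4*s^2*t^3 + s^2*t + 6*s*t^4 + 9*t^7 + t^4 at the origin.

D5

The Hessian of f at 0 has rank 0. Corank 2; j^3 = s^2*t has shape L^2 M (L != M), so D-series; mu = 5 gives D_5.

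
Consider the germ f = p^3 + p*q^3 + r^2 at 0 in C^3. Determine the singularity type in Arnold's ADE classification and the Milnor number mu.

The Hessian of f at 0 is [[0, 0, 0], [0, 0, 0], [0, 0, 2]] with rank 1, so corank 2. A Groebner basis of the Jacobian ideal J(f) in C{p,q,r} is {p^3, p*q^2, 3*p^2 + q^3, r}; counting standard monomials gives mu = 7. Corank 2; j^3 = p^3 is a perfect cube, so E-series; the 4-jet and mu = 7 give E_7.

Type E_7, Milnor number mu = 7.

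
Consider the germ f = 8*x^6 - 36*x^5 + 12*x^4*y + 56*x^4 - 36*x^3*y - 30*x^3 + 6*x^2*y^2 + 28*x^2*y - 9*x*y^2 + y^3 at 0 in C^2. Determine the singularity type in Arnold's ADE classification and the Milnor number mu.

Type D4, Milnor number mu = 4.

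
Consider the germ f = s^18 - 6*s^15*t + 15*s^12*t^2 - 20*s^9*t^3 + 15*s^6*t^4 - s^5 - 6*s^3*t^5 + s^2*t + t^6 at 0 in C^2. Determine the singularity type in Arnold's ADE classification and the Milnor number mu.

Type D_{7}, Milnor number mu = 7.

The Hessian of f at 0 is [[0, 0], [0, 0]] with rank 0, so corank 2. A Groebner basis of the Jacobian ideal J(f) in C{s,t} is {s^2/6 + t^5, s^3, s*t}; counting standard monomials gives mu = 7. Corank 2; j^3 = s^2*t has shape L^2 M (L != M), so D-series; mu = 7 gives D_7.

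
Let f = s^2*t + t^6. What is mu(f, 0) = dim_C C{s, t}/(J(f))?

7

The Hessian of f at 0 is [[0, 0], [0, 0]] with rank 0, so corank 2. A Groebner basis of the Jacobian ideal J(f) in C{s,t} is {s^2/6 + t^5, s^3, s*t}; counting standard monomials gives mu = 7. Corank 2; j^3 = s^2*t has shape L^2 M (L != M), so D-series; mu = 7 gives D_7.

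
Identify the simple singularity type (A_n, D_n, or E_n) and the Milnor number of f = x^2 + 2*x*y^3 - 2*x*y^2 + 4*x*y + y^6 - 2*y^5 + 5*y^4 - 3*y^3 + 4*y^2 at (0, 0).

Type A_2, Milnor number mu = 2.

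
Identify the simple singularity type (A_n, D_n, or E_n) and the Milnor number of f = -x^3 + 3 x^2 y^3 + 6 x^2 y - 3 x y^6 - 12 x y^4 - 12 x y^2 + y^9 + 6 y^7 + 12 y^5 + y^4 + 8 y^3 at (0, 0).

The Hessian of f at 0 has rank 0. Corank 2; j^3 = -(x - 2*y)^3 is a perfect cube, so E-series; the 4-jet and mu = 6 give E_6.

Type E_6, Milnor number mu = 6.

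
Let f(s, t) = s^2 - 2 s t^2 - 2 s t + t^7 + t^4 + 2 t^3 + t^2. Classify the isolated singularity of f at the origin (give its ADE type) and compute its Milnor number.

Type A_{6}, Milnor number mu = 6.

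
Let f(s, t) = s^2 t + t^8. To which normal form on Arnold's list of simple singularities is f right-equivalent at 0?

D_{9}

The Hessian of f at 0 is [[0, 0], [0, 0]] with rank 0, so corank 2. A Groebner basis of the Jacobian ideal J(f) in C{s,t} is {s^2/8 + t^7, s^3, s*t}; counting standard monomials gives mu = 9. Corank 2; j^3 = s^2*t has shape L^2 M (L != M), so D-series; mu = 9 gives D_9.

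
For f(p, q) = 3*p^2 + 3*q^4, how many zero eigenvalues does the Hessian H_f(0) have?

Hessian at 0 has rank 1.

1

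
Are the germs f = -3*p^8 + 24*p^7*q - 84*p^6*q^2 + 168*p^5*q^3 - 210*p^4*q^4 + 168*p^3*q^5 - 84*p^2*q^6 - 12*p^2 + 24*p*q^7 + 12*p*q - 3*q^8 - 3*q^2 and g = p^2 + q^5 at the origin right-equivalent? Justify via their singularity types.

No.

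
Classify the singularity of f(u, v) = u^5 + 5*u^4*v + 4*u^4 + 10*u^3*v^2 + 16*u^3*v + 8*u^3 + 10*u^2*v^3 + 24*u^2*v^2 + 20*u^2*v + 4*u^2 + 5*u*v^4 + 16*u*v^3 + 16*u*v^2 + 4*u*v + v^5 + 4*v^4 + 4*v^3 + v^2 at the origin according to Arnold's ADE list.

A_{4}

The Hessian of f at 0 has rank 1. Corank 1: A-series; mu = 4 gives A_4.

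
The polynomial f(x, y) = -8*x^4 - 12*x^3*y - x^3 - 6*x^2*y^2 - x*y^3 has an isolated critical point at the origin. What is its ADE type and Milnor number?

Type E_7, Milnor number mu = 7.

The Hessian of f at 0 has rank 0. Corank 2; j^3 = -x^3 is a perfect cube, so E-series; the 4-jet and mu = 7 give E_7.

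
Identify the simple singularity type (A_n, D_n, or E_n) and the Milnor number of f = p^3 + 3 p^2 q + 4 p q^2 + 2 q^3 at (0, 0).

Type D_4, Milnor number mu = 4.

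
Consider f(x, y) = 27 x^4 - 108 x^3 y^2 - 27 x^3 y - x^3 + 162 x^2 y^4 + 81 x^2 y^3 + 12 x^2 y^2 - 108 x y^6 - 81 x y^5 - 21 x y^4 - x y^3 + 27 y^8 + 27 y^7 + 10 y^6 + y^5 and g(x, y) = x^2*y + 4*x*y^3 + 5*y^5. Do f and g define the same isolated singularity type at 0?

No.

The Hessian of f at 0 has rank 0. Corank 2; j^3 = -x^3 is a perfect cube, so E-series; the 4-jet and mu = 7 give E_7. The Hessian of g at 0 has rank 0. Corank 2; j^3 = x^2*y has shape L^2 M (L != M), so D-series; mu = 6 gives D_6. f is E_7 but g is D_6, hence not right-equivalent.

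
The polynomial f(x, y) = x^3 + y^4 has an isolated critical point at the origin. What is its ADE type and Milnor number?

The Hessian of f at 0 is [[0, 0], [0, 0]] with rank 0, so corank 2. A Groebner basis of the Jacobian ideal J(f) in C{x,y} is {y^3, x^2}; counting standard monomials gives mu = 6. Corank 2; j^3 = x^3 is a perfect cube, so E-series; the 4-jet and mu = 6 give E_6.

Type E6, Milnor number mu = 6.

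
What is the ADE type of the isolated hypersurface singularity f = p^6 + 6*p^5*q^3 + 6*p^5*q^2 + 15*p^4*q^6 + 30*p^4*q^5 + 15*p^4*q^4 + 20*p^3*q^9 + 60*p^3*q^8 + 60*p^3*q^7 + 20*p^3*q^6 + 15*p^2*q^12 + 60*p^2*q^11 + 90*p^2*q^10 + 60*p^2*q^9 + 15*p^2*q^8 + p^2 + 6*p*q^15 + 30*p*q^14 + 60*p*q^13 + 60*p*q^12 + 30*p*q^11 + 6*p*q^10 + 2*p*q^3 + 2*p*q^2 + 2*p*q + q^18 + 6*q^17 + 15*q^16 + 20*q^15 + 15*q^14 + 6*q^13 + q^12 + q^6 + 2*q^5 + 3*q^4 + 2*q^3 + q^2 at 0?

A_5

The Hessian of f at 0 is [[2, 2], [2, 2]] with rank 1, so corank 1. A Groebner basis of the Jacobian ideal J(f) in C{p,q} is {p*q^2 - p*q - q^2, p + q^3 + q^2 + q, p^2 + 3*p*q - p + q^2 - q}; counting standard monomials gives mu = 5. Corank 1: A-series; mu = 5 gives A_5.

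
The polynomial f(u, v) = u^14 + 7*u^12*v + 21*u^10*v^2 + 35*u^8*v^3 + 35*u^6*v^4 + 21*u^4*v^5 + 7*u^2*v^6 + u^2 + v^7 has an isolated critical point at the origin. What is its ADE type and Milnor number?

Type A_6, Milnor number mu = 6.

The Hessian of f at 0 is [[2, 0], [0, 0]] with rank 1, so corank 1. A Groebner basis of the Jacobian ideal J(f) in C{u,v} is {v^6, u}; counting standard monomials gives mu = 6. Corank 1: A-series; mu = 6 gives A_6.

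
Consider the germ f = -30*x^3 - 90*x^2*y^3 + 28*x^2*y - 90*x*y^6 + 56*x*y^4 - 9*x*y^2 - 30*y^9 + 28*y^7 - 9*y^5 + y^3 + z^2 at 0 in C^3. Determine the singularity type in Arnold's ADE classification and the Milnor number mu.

The Hessian of f at 0 is [[0, 0, 0], [0, 0, 0], [0, 0, 2]] with rank 1, so corank 2. A Groebner basis of the Jacobian ideal J(f) in C{x,y,z} is {y^3, x^2 - 3*y^2/26, x*y - 9*y^2/26, z}; counting standard monomials gives mu = 4. Corank 2; j^3 = -(3*x - y)*(10*x^2 - 6*x*y + y^2) splits into three distinct lines over C (the quadratic factor has nonzero discriminant), so D_4.

Type D_{4}, Milnor number mu = 4.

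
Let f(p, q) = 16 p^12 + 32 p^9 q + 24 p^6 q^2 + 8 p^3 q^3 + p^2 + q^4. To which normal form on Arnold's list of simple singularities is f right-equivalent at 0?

A_{3}

The Hessian of f at 0 is [[2, 0], [0, 0]] with rank 1, so corank 1. A Groebner basis of the Jacobian ideal J(f) in C{p,q} is {q^3, p}; counting standard monomials gives mu = 3. Corank 1: A-series; mu = 3 gives A_3.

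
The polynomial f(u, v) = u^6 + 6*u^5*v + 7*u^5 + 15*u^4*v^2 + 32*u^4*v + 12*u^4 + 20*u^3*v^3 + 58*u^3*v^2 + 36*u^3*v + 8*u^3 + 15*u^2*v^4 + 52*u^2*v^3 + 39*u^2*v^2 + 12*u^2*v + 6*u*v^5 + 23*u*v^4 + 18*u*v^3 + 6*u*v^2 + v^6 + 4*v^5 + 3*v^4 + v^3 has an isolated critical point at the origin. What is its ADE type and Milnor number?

Type E_{8}, Milnor number mu = 8.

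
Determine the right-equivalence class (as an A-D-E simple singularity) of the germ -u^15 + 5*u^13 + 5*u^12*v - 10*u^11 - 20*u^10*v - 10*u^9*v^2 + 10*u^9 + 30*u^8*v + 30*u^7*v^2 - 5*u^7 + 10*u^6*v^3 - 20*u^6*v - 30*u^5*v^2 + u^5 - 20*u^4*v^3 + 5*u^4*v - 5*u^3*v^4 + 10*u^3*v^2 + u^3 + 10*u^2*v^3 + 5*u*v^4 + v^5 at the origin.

The Hessian of f at 0 has rank 0. Corank 2; j^3 = u^3 is a perfect cube, so E-series; the 5-jet and mu = 8 give E_8.

E_{8}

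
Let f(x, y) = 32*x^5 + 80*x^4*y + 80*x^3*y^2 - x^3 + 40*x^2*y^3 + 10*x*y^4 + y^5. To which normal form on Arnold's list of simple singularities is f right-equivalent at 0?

E_8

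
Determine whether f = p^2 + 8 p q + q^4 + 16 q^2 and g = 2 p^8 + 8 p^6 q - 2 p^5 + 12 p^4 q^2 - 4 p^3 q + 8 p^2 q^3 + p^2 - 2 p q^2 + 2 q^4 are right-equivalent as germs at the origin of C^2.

Yes.

The Hessian of f at 0 has rank 1. Corank 1: A-series; mu = 3 gives A_3. The Hessian of g at 0 has rank 1. Corank 1: A-series; mu = 3 gives A_3. Both have type A_3, hence right-equivalent.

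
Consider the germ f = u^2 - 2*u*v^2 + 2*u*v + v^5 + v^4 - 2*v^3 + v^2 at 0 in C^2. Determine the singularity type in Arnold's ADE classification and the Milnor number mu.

Type A4, Milnor number mu = 4.

The Hessian of f at 0 is [[2, 2], [2, 2]] with rank 1, so corank 1. A Groebner basis of the Jacobian ideal J(f) in C{u,v} is {u^2 + 2*u*v + u + v, -u + v^2 - v}; counting standard monomials gives mu = 4. Corank 1: A-series; mu = 4 gives A_4.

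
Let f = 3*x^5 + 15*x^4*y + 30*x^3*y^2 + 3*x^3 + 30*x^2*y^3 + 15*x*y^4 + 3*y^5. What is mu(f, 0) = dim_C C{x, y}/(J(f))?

The Hessian of f at 0 has rank 0. Corank 2; j^3 = 3*x^3 is a perfect cube, so E-series; the 5-jet and mu = 8 give E_8.

8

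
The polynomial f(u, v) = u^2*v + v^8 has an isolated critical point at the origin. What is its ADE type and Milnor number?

Type D_{9}, Milnor number mu = 9.

The Hessian of f at 0 is [[0, 0], [0, 0]] with rank 0, so corank 2. A Groebner basis of the Jacobian ideal J(f) in C{u,v} is {u^2/8 + v^7, u^3, u*v}; counting standard monomials gives mu = 9. Corank 2; j^3 = u^2*v has shape L^2 M (L != M), so D-series; mu = 9 gives D_9.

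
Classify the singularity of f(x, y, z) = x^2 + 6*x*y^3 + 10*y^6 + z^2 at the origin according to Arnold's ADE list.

A_5

The Hessian of f at 0 is [[2, 0, 0], [0, 0, 0], [0, 0, 2]] with rank 2, so corank 1. A Groebner basis of the Jacobian ideal J(f) in C{x,y,z} is {x*y^2, x/3 + y^3, x^2, z}; counting standard monomials gives mu = 5. Corank 1: A-series; mu = 5 gives A_5.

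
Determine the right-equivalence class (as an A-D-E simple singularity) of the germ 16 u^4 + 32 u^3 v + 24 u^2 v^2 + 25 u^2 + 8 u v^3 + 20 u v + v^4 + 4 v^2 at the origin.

A_{3}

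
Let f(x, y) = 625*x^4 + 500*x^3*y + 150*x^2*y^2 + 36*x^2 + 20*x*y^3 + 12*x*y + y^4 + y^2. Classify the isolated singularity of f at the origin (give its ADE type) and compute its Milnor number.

Type A3, Milnor number mu = 3.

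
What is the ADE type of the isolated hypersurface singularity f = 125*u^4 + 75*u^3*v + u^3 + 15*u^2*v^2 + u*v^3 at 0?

E_{7}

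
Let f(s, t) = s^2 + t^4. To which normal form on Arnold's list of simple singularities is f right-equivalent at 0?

The Hessian of f at 0 has rank 1. Corank 1: A-series; mu = 3 gives A_3.

A3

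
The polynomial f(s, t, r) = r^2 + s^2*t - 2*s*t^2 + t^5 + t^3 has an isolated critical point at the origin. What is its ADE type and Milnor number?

The Hessian of f at 0 has rank 1. Corank 2; j^3 = t*(s - t)^2 has shape L^2 M (L != M), so D-series; mu = 6 gives D_6.

Type D_6, Milnor number mu = 6.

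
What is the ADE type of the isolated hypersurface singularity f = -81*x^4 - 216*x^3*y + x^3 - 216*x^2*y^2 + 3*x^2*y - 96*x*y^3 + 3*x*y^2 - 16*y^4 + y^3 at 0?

The Hessian of f at 0 has rank 0. Corank 2; j^3 = (x + y)^3 is a perfect cube, so E-series; the 4-jet and mu = 6 give E_6.

E6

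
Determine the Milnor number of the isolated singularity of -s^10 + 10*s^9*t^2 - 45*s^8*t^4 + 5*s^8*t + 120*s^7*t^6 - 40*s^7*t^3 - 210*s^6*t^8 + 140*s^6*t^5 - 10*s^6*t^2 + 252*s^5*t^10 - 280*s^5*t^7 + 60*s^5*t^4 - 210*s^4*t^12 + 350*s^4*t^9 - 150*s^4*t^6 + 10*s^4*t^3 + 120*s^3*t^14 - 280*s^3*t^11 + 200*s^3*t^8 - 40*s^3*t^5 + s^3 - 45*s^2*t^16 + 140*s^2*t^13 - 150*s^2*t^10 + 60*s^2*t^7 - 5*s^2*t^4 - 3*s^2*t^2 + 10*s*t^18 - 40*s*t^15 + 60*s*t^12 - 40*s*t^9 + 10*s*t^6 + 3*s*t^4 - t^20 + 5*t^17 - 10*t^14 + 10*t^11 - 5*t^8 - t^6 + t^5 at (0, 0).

8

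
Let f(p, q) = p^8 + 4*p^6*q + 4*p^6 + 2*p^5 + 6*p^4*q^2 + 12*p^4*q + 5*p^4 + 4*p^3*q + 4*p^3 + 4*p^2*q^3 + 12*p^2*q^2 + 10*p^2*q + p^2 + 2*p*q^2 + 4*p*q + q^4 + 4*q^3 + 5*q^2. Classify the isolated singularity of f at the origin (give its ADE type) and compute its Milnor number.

Type A_{1}, Milnor number mu = 1.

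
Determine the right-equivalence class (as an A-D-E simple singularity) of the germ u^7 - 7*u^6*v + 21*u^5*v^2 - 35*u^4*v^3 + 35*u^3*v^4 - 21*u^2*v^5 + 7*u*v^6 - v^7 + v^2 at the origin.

A6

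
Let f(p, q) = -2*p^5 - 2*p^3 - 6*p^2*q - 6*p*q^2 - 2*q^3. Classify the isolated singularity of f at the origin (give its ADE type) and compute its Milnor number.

Type E_8, Milnor number mu = 8.

The Hessian of f at 0 has rank 0. Corank 2; j^3 = -2*(p + q)^3 is a perfect cube, so E-series; the 5-jet and mu = 8 give E_8.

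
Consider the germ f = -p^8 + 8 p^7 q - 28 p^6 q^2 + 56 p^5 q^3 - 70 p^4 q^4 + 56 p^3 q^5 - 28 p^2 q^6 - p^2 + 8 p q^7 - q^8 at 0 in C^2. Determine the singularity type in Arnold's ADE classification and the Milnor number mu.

Type A_7, Milnor number mu = 7.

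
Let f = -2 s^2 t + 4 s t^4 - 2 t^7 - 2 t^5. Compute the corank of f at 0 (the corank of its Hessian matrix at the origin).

2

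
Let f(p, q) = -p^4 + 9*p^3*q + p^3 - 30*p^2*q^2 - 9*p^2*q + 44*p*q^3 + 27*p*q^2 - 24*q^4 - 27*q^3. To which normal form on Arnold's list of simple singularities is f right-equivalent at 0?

E_{7}

The Hessian of f at 0 has rank 0. Corank 2; j^3 = (p - 3*q)^3 is a perfect cube, so E-series; the 4-jet and mu = 7 give E_7.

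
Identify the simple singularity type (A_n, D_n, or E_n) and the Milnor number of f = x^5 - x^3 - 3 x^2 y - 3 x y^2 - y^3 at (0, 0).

Type E_{8}, Milnor number mu = 8.

The Hessian of f at 0 has rank 0. Corank 2; j^3 = -(x + y)^3 is a perfect cube, so E-series; the 5-jet and mu = 8 give E_8.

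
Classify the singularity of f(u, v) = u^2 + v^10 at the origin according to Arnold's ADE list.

A_{9}

The Hessian of f at 0 has rank 1. Corank 1: A-series; mu = 9 gives A_9.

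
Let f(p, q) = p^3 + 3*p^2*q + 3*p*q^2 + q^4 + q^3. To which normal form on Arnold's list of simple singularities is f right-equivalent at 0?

The Hessian of f at 0 is [[0, 0], [0, 0]] with rank 0, so corank 2. A Groebner basis of the Jacobian ideal J(f) in C{p,q} is {q^3, p^2 + 2*p*q + q^2}; counting standard monomials gives mu = 6. Corank 2; j^3 = (p + q)^3 is a perfect cube, so E-series; the 4-jet and mu = 6 give E_6.

E_6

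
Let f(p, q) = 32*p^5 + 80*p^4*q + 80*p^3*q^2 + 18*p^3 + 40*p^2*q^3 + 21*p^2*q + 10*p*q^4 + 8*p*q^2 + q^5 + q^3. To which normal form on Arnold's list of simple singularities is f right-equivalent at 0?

D_{6}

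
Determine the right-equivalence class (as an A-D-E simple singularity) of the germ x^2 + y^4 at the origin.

The Hessian of f at 0 has rank 1. Corank 1: A-series; mu = 3 gives A_3.

A3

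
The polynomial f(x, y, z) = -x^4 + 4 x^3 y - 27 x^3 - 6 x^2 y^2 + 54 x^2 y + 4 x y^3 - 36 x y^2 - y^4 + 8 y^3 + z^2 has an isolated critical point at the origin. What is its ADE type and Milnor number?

Type E_{6}, Milnor number mu = 6.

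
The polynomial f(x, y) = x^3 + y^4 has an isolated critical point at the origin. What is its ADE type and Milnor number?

The Hessian of f at 0 has rank 0. Corank 2; j^3 = x^3 is a perfect cube, so E-series; the 4-jet and mu = 6 give E_6.

Type E6, Milnor number mu = 6.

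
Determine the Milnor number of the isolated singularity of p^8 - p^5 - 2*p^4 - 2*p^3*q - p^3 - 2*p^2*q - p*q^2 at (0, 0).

The Hessian of f at 0 has rank 0. Corank 2; j^3 = -p*(p + q)^2 has shape L^2 M (L != M), so D-series; mu = 9 gives D_9.

9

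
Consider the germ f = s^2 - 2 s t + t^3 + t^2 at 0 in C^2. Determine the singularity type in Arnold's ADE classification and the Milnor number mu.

The Hessian of f at 0 is [[2, -2], [-2, 2]] with rank 1, so corank 1. A Groebner basis of the Jacobian ideal J(f) in C{s,t} is {t^2, s - t}; counting standard monomials gives mu = 2. Corank 1: A-series; mu = 2 gives A_2.

Type A_{2}, Milnor number mu = 2.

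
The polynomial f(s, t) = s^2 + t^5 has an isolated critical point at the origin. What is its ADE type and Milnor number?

Type A_4, Milnor number mu = 4.

The Hessian of f at 0 is [[2, 0], [0, 0]] with rank 1, so corank 1. A Groebner basis of the Jacobian ideal J(f) in C{s,t} is {t^4, s}; counting standard monomials gives mu = 4. Corank 1: A-series; mu = 4 gives A_4.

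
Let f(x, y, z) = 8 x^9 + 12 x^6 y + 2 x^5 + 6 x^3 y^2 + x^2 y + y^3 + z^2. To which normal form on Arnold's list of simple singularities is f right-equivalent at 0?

The Hessian of f at 0 has rank 1. Corank 2; j^3 = y*(x^2 + y^2) splits into three distinct lines over C (the quadratic factor has nonzero discriminant), so D_4.

D_{4}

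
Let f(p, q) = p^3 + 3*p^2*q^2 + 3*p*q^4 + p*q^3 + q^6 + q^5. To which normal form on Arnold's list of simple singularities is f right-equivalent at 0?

The Hessian of f at 0 has rank 0. Corank 2; j^3 = p^3 is a perfect cube, so E-series; the 4-jet and mu = 7 give E_7.

E_{7}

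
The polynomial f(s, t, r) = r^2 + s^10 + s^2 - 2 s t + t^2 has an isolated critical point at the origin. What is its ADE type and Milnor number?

Type A_9, Milnor number mu = 9.

The Hessian of f at 0 is [[2, -2, 0], [-2, 2, 0], [0, 0, 2]] with rank 2, so corank 1. A Groebner basis of the Jacobian ideal J(f) in C{s,t,r} is {t^9, s - t, r}; counting standard monomials gives mu = 9. Corank 1: A-series; mu = 9 gives A_9.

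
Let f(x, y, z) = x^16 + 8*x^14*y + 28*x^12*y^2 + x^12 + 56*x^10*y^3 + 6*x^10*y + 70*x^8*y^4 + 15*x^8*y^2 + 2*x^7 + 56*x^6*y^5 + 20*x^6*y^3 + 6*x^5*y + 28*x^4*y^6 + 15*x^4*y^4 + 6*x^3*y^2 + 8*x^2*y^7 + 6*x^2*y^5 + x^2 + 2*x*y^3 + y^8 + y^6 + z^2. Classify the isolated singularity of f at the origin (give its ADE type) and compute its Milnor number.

Type A7, Milnor number mu = 7.

The Hessian of f at 0 is [[2, 0, 0], [0, 0, 0], [0, 0, 2]] with rank 2, so corank 1. A Groebner basis of the Jacobian ideal J(f) in C{x,y,z} is {x^3, x^2*y, x + y^3, z}; counting standard monomials gives mu = 7. Corank 1: A-series; mu = 7 gives A_7.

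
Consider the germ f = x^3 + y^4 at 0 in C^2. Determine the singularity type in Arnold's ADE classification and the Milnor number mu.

The Hessian of f at 0 is [[0, 0], [0, 0]] with rank 0, so corank 2. A Groebner basis of the Jacobian ideal J(f) in C{x,y} is {y^3, x^2}; counting standard monomials gives mu = 6. Corank 2; j^3 = x^3 is a perfect cube, so E-series; the 4-jet and mu = 6 give E_6.

Type E_6, Milnor number mu = 6.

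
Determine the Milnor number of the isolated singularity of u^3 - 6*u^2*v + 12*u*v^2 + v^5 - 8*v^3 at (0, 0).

8

The Hessian of f at 0 has rank 0. Corank 2; j^3 = (u - 2*v)^3 is a perfect cube, so E-series; the 5-jet and mu = 8 give E_8.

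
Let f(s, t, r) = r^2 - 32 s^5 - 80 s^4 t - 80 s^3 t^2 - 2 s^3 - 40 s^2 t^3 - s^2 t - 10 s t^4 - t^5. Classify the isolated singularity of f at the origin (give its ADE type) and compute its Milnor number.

The Hessian of f at 0 has rank 1. Corank 2; j^3 = -s^2*(2*s + t) has shape L^2 M (L != M), so D-series; mu = 6 gives D_6.

Type D6, Milnor number mu = 6.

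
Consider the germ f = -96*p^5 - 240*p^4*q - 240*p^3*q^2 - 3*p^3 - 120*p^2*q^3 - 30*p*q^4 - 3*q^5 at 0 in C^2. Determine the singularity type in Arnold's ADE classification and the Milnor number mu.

Type E_8, Milnor number mu = 8.

The Hessian of f at 0 has rank 0. Corank 2; j^3 = -3*p^3 is a perfect cube, so E-series; the 5-jet and mu = 8 give E_8.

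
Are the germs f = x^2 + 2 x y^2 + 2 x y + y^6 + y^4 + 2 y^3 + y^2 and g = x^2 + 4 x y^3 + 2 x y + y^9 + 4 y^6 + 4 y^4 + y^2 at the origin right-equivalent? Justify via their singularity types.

No.

The Hessian of f at 0 has rank 1. Corank 1: A-series; mu = 5 gives A_5. The Hessian of g at 0 has rank 1. Corank 1: A-series; mu = 8 gives A_8. f is A_5 but g is A_8, hence not right-equivalent.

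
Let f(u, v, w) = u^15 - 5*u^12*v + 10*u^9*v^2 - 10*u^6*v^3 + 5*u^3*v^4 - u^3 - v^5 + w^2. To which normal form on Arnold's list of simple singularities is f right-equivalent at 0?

E8

The Hessian of f at 0 has rank 1. Corank 2; j^3 = -u^3 is a perfect cube, so E-series; the 5-jet and mu = 8 give E_8.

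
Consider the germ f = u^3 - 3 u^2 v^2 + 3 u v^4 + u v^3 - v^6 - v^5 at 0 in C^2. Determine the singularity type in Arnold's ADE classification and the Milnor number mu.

Type E_7, Milnor number mu = 7.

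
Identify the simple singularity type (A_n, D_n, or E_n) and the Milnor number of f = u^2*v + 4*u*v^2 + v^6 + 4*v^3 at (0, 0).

The Hessian of f at 0 is [[0, 0], [0, 0]] with rank 0, so corank 2. A Groebner basis of the Jacobian ideal J(f) in C{u,v} is {u^2/6 + v^5 - 2*v^2/3, u^3 + 8*v^3, u*v + 2*v^2}; counting standard monomials gives mu = 7. Corank 2; j^3 = v*(u + 2*v)^2 has shape L^2 M (L != M), so D-series; mu = 7 gives D_7.

Type D7, Milnor number mu = 7.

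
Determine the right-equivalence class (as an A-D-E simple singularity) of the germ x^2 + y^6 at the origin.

A_{5}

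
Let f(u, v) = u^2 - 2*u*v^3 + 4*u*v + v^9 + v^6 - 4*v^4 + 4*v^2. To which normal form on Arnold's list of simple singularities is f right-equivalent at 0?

The Hessian of f at 0 is [[2, 4], [4, 8]] with rank 1, so corank 1. A Groebner basis of the Jacobian ideal J(f) in C{u,v} is {u^2*v^2 + 4*u^2 + 12*u*v + 8*v^2, u^3 + 6*u^2*v + 12*u*v^2 + 8*u + 16*v, -u + v^3 - 2*v}; counting standard monomials gives mu = 8. Corank 1: A-series; mu = 8 gives A_8.

A_{8}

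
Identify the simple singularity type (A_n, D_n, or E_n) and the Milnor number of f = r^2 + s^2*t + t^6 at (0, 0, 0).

The Hessian of f at 0 has rank 1. Corank 2; j^3 = s^2*t has shape L^2 M (L != M), so D-series; mu = 7 gives D_7.

Type D_{7}, Milnor number mu = 7.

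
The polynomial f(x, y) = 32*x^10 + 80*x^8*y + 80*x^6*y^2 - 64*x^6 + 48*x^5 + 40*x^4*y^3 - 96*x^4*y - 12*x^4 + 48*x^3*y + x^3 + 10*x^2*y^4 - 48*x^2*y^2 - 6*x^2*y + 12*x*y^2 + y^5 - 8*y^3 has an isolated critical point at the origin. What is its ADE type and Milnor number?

The Hessian of f at 0 is [[0, 0], [0, 0]] with rank 0, so corank 2. A Groebner basis of the Jacobian ideal J(f) in C{x,y} is {-x^2/512 + x*y^3 + x*y^2/16 + x*y/128 - y^3/8 - y^2/128, y^4, x^3 - 3*x^2/8 + 3*x*y/2 - 8*y^3 - 3*y^2/2, x^2*y - x^2/16 - 2*x*y^2 + x*y/4 - y^2/4}; counting standard monomials gives mu = 8. Corank 2; j^3 = (x - 2*y)^3 is a perfect cube, so E-series; the 5-jet and mu = 8 give E_8.

Type E8, Milnor number mu = 8.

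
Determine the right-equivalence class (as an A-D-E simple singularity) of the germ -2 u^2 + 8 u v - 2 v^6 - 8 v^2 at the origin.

A_5

The Hessian of f at 0 has rank 1. Corank 1: A-series; mu = 5 gives A_5.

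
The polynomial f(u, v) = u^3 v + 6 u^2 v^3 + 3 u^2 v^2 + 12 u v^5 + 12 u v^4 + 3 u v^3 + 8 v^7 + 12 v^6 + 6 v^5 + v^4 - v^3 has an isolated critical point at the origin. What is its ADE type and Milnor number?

Type E7, Milnor number mu = 7.

The Hessian of f at 0 is [[0, 0], [0, 0]] with rank 0, so corank 2. A Groebner basis of the Jacobian ideal J(f) in C{u,v} is {u^3 - 3*u*v^2 - 3*v^2, u^2*v + 2*u*v^2, v^3}; counting standard monomials gives mu = 7. Corank 2; j^3 = -v^3 is a perfect cube, so E-series; the 4-jet and mu = 7 give E_7.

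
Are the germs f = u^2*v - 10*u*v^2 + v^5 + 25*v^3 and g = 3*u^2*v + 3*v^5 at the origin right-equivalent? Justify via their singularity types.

Yes.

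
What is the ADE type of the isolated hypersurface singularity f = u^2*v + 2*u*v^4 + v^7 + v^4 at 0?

The Hessian of f at 0 is [[0, 0], [0, 0]] with rank 0, so corank 2. A Groebner basis of the Jacobian ideal J(f) in C{u,v} is {u^3, u^2/4 + v^3, u*v}; counting standard monomials gives mu = 5. Corank 2; j^3 = u^2*v has shape L^2 M (L != M), so D-series; mu = 5 gives D_5.

D_{5}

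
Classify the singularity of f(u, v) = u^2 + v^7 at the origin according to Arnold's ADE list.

A6

The Hessian of f at 0 is [[2, 0], [0, 0]] with rank 1, so corank 1. A Groebner basis of the Jacobian ideal J(f) in C{u,v} is {v^6, u}; counting standard monomials gives mu = 6. Corank 1: A-series; mu = 6 gives A_6.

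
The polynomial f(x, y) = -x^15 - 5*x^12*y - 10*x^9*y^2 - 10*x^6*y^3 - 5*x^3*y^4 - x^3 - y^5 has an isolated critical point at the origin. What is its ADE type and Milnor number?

The Hessian of f at 0 has rank 0. Corank 2; j^3 = -x^3 is a perfect cube, so E-series; the 5-jet and mu = 8 give E_8.

Type E_{8}, Milnor number mu = 8.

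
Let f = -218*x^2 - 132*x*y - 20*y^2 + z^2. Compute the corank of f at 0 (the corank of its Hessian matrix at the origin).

The Hessian at 0 is [[-436, -132, 0], [-132, -40, 0], [0, 0, 2]] of rank 3; hence corank 0.

0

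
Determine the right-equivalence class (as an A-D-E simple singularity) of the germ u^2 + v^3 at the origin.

A2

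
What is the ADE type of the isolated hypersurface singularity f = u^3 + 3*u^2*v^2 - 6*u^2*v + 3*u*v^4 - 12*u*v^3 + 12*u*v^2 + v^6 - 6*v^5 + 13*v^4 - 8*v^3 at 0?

E_6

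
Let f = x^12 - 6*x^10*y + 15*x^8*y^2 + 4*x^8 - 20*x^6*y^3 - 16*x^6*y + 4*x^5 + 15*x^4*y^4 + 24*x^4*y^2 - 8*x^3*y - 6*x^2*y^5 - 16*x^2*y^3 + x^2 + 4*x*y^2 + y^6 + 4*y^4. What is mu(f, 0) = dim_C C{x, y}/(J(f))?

The Hessian of f at 0 has rank 1. Corank 1: A-series; mu = 5 gives A_5.

5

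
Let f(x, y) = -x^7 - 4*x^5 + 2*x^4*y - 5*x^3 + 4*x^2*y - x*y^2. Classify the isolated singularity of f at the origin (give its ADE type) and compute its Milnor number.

The Hessian of f at 0 has rank 0. Corank 2; j^3 = -x*(5*x^2 - 4*x*y + y^2) splits into three distinct lines over C (the quadratic factor has nonzero discriminant), so D_4.

Type D4, Milnor number mu = 4.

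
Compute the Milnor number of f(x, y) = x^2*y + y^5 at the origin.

6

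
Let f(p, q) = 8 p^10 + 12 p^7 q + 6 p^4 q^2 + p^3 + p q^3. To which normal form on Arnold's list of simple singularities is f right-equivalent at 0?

E_{7}

The Hessian of f at 0 is [[0, 0], [0, 0]] with rank 0, so corank 2. A Groebner basis of the Jacobian ideal J(f) in C{p,q} is {p^3, p*q^2, 3*p^2 + q^3}; counting standard monomials gives mu = 7. Corank 2; j^3 = p^3 is a perfect cube, so E-series; the 4-jet and mu = 7 give E_7.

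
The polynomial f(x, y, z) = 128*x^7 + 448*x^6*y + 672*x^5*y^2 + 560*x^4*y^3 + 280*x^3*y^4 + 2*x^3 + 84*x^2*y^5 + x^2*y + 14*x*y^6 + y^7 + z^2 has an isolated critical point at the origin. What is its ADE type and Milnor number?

The Hessian of f at 0 is [[0, 0, 0], [0, 0, 0], [0, 0, 2]] with rank 1, so corank 2. A Groebner basis of the Jacobian ideal J(f) in C{x,y,z} is {-x*y/14 + y^6, x*y^2, x^2 + x*y/2, z}; counting standard monomials gives mu = 8. Corank 2; j^3 = x^2*(2*x + y) has shape L^2 M (L != M), so D-series; mu = 8 gives D_8.

Type D_8, Milnor number mu = 8.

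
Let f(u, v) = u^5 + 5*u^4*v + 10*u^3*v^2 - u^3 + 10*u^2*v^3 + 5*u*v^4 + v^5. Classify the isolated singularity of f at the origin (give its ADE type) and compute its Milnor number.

The Hessian of f at 0 has rank 0. Corank 2; j^3 = -u^3 is a perfect cube, so E-series; the 5-jet and mu = 8 give E_8.

Type E_8, Milnor number mu = 8.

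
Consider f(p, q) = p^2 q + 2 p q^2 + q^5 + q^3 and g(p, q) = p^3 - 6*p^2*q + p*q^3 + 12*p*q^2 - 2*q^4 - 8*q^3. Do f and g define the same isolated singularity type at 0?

No.

The Hessian of f at 0 has rank 0. Corank 2; j^3 = q*(p + q)^2 has shape L^2 M (L != M), so D-series; mu = 6 gives D_6. The Hessian of g at 0 has rank 0. Corank 2; j^3 = (p - 2*q)^3 is a perfect cube, so E-series; the 4-jet and mu = 7 give E_7. f is D_6 but g is E_7, hence not right-equivalent.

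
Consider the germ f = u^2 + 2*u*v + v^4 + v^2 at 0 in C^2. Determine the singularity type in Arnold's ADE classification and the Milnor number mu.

The Hessian of f at 0 has rank 1. Corank 1: A-series; mu = 3 gives A_3.

Type A_3, Milnor number mu = 3.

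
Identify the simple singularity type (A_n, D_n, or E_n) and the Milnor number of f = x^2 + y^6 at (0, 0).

Type A_5, Milnor number mu = 5.

The Hessian of f at 0 has rank 1. Corank 1: A-series; mu = 5 gives A_5.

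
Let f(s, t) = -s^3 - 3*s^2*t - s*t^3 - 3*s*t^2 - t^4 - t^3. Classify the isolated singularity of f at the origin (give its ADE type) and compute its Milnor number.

Type E_{7}, Milnor number mu = 7.

The Hessian of f at 0 has rank 0. Corank 2; j^3 = -(s + t)^3 is a perfect cube, so E-series; the 4-jet and mu = 7 give E_7.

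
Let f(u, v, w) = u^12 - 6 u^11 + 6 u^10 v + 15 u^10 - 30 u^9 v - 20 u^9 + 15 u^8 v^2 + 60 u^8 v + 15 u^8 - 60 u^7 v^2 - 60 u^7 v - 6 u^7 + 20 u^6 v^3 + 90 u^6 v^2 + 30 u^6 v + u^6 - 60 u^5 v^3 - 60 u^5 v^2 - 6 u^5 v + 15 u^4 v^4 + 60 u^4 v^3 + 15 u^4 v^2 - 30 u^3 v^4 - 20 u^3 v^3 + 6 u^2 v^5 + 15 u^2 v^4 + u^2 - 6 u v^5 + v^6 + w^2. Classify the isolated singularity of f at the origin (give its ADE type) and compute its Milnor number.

The Hessian of f at 0 has rank 2. Corank 1: A-series; mu = 5 gives A_5.

Type A_5, Milnor number mu = 5.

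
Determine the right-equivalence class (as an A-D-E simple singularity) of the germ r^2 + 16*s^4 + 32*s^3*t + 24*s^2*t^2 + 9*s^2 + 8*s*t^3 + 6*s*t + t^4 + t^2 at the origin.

The Hessian of f at 0 has rank 2. Corank 1: A-series; mu = 3 gives A_3.

A3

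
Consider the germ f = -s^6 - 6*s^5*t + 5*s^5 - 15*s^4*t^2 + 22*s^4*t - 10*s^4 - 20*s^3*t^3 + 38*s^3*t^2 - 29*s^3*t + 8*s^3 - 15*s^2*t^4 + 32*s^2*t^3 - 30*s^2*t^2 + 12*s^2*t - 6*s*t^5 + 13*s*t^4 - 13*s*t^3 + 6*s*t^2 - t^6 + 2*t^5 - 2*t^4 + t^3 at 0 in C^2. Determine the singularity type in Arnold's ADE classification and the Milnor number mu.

Type E7, Milnor number mu = 7.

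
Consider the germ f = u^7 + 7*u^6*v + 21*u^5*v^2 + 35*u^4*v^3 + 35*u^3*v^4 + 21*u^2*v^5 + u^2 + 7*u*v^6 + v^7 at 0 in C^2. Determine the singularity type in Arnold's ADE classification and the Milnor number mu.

Type A6, Milnor number mu = 6.

The Hessian of f at 0 is [[2, 0], [0, 0]] with rank 1, so corank 1. A Groebner basis of the Jacobian ideal J(f) in C{u,v} is {v^6, u}; counting standard monomials gives mu = 6. Corank 1: A-series; mu = 6 gives A_6.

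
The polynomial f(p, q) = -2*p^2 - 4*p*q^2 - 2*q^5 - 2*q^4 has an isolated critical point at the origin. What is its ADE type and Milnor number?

Type A_4, Milnor number mu = 4.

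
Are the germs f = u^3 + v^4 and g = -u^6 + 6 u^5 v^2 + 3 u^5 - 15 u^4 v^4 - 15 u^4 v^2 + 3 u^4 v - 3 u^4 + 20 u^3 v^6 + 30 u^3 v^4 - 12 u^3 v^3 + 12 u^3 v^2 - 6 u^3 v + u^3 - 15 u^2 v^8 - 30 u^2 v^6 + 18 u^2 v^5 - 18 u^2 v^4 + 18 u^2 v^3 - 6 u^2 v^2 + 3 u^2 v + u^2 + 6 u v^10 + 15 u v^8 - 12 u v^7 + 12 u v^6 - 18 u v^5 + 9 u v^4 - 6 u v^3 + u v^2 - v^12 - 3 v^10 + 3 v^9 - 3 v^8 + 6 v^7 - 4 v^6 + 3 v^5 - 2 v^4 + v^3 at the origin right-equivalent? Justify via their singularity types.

The Hessian of f at 0 is [[0, 0], [0, 0]] with rank 0, so corank 2. A Groebner basis of the Jacobian ideal J(f) in C{u,v} is {v^3, u^2}; counting standard monomials gives mu = 6. Corank 2; j^3 = u^3 is a perfect cube, so E-series; the 4-jet and mu = 6 give E_6. The Hessian of g at 0 is [[2, 0], [0, 0]] with rank 1, so corank 1. A Groebner basis of the Jacobian ideal J(g) in C{u,v} is {v^2, u}; counting standard monomials gives mu = 2. Corank 1: A-series; mu = 2 gives A_2. f is E_6 but g is A_2, hence not right-equivalent.

No.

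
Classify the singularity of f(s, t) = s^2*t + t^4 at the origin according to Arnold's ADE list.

D_{5}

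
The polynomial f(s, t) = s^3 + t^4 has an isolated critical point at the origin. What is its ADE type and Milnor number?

Type E_{6}, Milnor number mu = 6.

The Hessian of f at 0 is [[0, 0], [0, 0]] with rank 0, so corank 2. A Groebner basis of the Jacobian ideal J(f) in C{s,t} is {t^3, s^2}; counting standard monomials gives mu = 6. Corank 2; j^3 = s^3 is a perfect cube, so E-series; the 4-jet and mu = 6 give E_6.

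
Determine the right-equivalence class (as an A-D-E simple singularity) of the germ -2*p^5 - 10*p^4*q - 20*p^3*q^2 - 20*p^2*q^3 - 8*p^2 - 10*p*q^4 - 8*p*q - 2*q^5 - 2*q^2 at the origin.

A4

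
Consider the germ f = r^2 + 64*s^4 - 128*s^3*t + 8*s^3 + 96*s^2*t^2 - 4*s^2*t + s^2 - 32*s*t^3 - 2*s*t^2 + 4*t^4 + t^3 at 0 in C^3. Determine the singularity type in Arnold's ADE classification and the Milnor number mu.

Type A_2, Milnor number mu = 2.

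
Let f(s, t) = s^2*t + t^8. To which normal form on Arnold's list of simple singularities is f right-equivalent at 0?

D_9

The Hessian of f at 0 has rank 0. Corank 2; j^3 = s^2*t has shape L^2 M (L != M), so D-series; mu = 9 gives D_9.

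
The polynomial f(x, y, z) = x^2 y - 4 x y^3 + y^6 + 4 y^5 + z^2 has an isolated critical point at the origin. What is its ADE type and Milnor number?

The Hessian of f at 0 is [[0, 0, 0], [0, 0, 0], [0, 0, 2]] with rank 1, so corank 2. A Groebner basis of the Jacobian ideal J(f) in C{x,y,z} is {x^3, x^2*y + 2*x^2/3 - 4*x*y^2/3, -x*y/2 + y^3, z}; counting standard monomials gives mu = 7. Corank 2; j^3 = x^2*y has shape L^2 M (L != M), so D-series; mu = 7 gives D_7.

Type D7, Milnor number mu = 7.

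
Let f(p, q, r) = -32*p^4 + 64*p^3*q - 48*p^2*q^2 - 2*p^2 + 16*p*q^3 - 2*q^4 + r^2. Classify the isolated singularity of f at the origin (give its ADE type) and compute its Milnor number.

Type A3, Milnor number mu = 3.

The Hessian of f at 0 is [[-4, 0, 0], [0, 0, 0], [0, 0, 2]] with rank 2, so corank 1. A Groebner basis of the Jacobian ideal J(f) in C{p,q,r} is {q^3, p, r}; counting standard monomials gives mu = 3. Corank 1: A-series; mu = 3 gives A_3.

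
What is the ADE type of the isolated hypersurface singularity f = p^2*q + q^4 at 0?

D_5

The Hessian of f at 0 has rank 0. Corank 2; j^3 = p^2*q has shape L^2 M (L != M), so D-series; mu = 5 gives D_5.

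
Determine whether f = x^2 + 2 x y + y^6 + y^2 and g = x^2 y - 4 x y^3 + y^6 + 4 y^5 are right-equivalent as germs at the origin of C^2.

No.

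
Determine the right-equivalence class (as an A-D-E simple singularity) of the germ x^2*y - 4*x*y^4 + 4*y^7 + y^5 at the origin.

D_{6}

The Hessian of f at 0 is [[0, 0], [0, 0]] with rank 0, so corank 2. A Groebner basis of the Jacobian ideal J(f) in C{x,y} is {-x*y/2 + y^4, x*y^2, x^2 + 5*x*y/2}; counting standard monomials gives mu = 6. Corank 2; j^3 = x^2*y has shape L^2 M (L != M), so D-series; mu = 6 gives D_6.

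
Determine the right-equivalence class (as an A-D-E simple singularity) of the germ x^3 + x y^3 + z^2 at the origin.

The Hessian of f at 0 has rank 1. Corank 2; j^3 = x^3 is a perfect cube, so E-series; the 4-jet and mu = 7 give E_7.

E_7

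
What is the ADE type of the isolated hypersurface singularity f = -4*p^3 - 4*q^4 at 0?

E_6

The Hessian of f at 0 is [[0, 0], [0, 0]] with rank 0, so corank 2. A Groebner basis of the Jacobian ideal J(f) in C{p,q} is {q^3, p^2}; counting standard monomials gives mu = 6. Corank 2; j^3 = -4*p^3 is a perfect cube, so E-series; the 4-jet and mu = 6 give E_6.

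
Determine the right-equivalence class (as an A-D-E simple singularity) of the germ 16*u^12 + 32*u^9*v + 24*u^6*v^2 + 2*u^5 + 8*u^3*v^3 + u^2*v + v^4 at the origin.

D_{5}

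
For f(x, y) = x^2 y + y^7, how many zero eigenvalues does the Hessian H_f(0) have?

Hessian at 0 has rank 0.

2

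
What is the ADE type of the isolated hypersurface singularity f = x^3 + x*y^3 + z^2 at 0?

E7

The Hessian of f at 0 is [[0, 0, 0], [0, 0, 0], [0, 0, 2]] with rank 1, so corank 2. A Groebner basis of the Jacobian ideal J(f) in C{x,y,z} is {x^3, x*y^2, 3*x^2 + y^3, z}; counting standard monomials gives mu = 7. Corank 2; j^3 = x^3 is a perfect cube, so E-series; the 4-jet and mu = 7 give E_7.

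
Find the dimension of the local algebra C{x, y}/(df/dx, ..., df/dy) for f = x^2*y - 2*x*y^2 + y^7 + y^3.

8

The Hessian of f at 0 has rank 0. Corank 2; j^3 = y*(x - y)^2 has shape L^2 M (L != M), so D-series; mu = 8 gives D_8.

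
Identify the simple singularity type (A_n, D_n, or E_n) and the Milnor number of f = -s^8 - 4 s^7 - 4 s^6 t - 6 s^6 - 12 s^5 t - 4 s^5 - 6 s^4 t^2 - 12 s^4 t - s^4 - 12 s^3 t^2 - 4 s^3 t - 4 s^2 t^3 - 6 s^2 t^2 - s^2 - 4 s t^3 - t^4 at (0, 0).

Type A_{3}, Milnor number mu = 3.

The Hessian of f at 0 has rank 1. Corank 1: A-series; mu = 3 gives A_3.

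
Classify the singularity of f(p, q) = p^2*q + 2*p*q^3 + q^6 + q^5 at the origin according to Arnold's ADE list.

D_{7}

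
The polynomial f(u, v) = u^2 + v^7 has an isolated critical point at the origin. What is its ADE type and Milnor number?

The Hessian of f at 0 has rank 1. Corank 1: A-series; mu = 6 gives A_6.

Type A6, Milnor number mu = 6.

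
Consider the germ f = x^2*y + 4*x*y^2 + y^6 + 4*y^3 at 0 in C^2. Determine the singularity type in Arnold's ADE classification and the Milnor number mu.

The Hessian of f at 0 has rank 0. Corank 2; j^3 = y*(x + 2*y)^2 has shape L^2 M (L != M), so D-series; mu = 7 gives D_7.

Type D7, Milnor number mu = 7.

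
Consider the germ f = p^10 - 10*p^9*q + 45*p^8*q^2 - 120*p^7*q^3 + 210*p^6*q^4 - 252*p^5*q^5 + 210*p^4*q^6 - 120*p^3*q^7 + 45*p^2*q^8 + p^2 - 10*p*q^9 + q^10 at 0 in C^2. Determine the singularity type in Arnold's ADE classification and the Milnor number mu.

Type A_{9}, Milnor number mu = 9.

The Hessian of f at 0 is [[2, 0], [0, 0]] with rank 1, so corank 1. A Groebner basis of the Jacobian ideal J(f) in C{p,q} is {q^9, p}; counting standard monomials gives mu = 9. Corank 1: A-series; mu = 9 gives A_9.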